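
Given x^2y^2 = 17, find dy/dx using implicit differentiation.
Apply d/dx to both sides, remembering that y depends on x. Each occurrence of y therefore brings in a y' = dy/dx via the chain rule.

With F(x, y) equal to the left-hand side minus the right, differentiate F term by term:
  d/dx[x^2y^2] = 2x^2y·y' + 2xy^2
  d/dx[-17] = 0
Adding these up, d/dx[F] = 0 becomes
  (2xy^2) + (2x^2y)·y' = 0,
so isolating y',
  dy/dx = -(2xy^2)/(2x^2y) = -y/x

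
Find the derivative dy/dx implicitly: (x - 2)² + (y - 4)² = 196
Differentiate the relation implicitly: treat y = y(x) and apply the chain rule, so every y-derivative picks up a y' = dy/dx factor.

With everything moved to the left-hand side, differentiate term by term:
  d/dx[(x - 2)^2] = 2x - 4
  d/dx[(y - 4)^2] = 2·y'(y - 4)
  d/dx[-196] = 0

Separating the contributions that come from x directly and those that come through y:
  without y':      2x - 4
  multiplying y':  2y - 8

so (2x - 4) + (2y - 8)·y' = 0, and therefore
  dy/dx = -(2x - 4)/(2y - 8) = (2 - x)/(y - 4)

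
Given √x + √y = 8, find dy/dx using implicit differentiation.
Differentiate the relation implicitly: treat y = y(x) and apply the chain rule, so every y-derivative picks up a y' = dy/dx factor.

With everything moved to the left-hand side, differentiate term by term:
  d/dx[√(x)] = 1/(2√(x))
  d/dx[√(y)] = y'/(2√(y))
  d/dx[-8] = 0

Separating the contributions that come from x directly and those that come through y:
  without y':      1/(2√(x))
  multiplying y':  1/(2√(y))

so (1/(2√(x))) + (1/(2√(y)))·y' = 0, and therefore
  dy/dx = -(1/(2√(x)))/(1/(2√(y))) = -√(y)/√(x)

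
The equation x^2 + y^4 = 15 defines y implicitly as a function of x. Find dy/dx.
Take d/dx of both sides. Since y is implicitly a function of x, the chain rule attaches a y' = dy/dx factor whenever we differentiate through y.

Set F(x, y) = (left side) − (right side), so the curve is F = 0. Differentiating each term of F:
  d/dx[x^2] = 2x
  d/dx[y^4] = 4y^3·y'
  d/dx[-15] = 0

Collecting, the y'-free part is the partial derivative in x and the y' coefficient is the partial derivative in y:
  ∂F/∂x = 2x
  ∂F/∂y = 4y^3

so d/dx[F(x, y(x))] = ∂F/∂x + (∂F/∂y)·y' = 0. Rearranging,
  dy/dx = -(∂F/∂x)/(∂F/∂y) = -(2x)/(4y^3) = -x/(2y^3)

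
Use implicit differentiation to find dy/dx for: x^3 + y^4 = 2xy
Differentiate both sides with respect to x, treating y as y(x). By the chain rule, any term containing y contributes a factor of y' = dy/dx when we differentiate it.

Move every term to one side and write the relation as F(x, y) = 0. Term by term,
  d/dx[x^3] = 3x^2
  d/dx[-2xy] = -2x·y' - 2y
  d/dx[y^4] = 4y^3·y'

The pieces without y' make up ∂F/∂x and the coefficient of y' is ∂F/∂y:
  ∂F/∂x = 3x^2 - 2y,
  ∂F/∂y = -2x + 4y^3.

Since d/dx[F] = ∂F/∂x + (∂F/∂y)·y' = 0, solve for y':
  (∂F/∂y)·y' = -∂F/∂x
  dy/dx = -(∂F/∂x)/(∂F/∂y) = -(3x^2 - 2y)/(-2x + 4y^3) = (3x^2/2 - y)/(x - 2y^3)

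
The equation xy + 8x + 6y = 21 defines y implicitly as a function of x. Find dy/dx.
Apply d/dx to both sides, remembering that y depends on x. Each occurrence of y therefore brings in a y' = dy/dx via the chain rule.

With F(x, y) equal to the left-hand side minus the right, differentiate F term by term:
  d/dx[xy] = x·y' + y
  d/dx[8x] = 8
  d/dx[6y] = 6·y'
  d/dx[-21] = 0
Adding these up, d/dx[F] = 0 becomes
  (y + 8) + (x + 6)·y' = 0,
so isolating y',
  dy/dx = -(y + 8)/(x + 6) = (-y - 8)/(x + 6)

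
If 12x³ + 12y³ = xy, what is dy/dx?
Take d/dx of both sides. Since y is implicitly a function of x, the chain rule attaches a y' = dy/dx factor whenever we differentiate through y.

Set F(x, y) = (left side) − (right side), so the curve is F = 0. Differentiating each term of F:
  d/dx[12x^3] = 36x^2
  d/dx[-xy] = -x·y' - y
  d/dx[12y^3] = 36y^2·y'

Collecting, the y'-free part is the partial derivative in x and the y' coefficient is the partial derivative in y:
  ∂F/∂x = 36x^2 - y
  ∂F/∂y = -x + 36y^2

so d/dx[F(x, y(x))] = ∂F/∂x + (∂F/∂y)·y' = 0. Rearranging,
  dy/dx = -(∂F/∂x)/(∂F/∂y) = -(36x^2 - y)/(-x + 36y^2) = (36x^2 - y)/(x - 36y^2)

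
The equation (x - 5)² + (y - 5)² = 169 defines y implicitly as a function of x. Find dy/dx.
Take d/dx of both sides. Since y is implicitly a function of x, the chain rule attaches a y' = dy/dx factor whenever we differentiate through y.

Set F(x, y) = (left side) − (right side), so the curve is F = 0. Differentiating each term of F:
  d/dx[(x - 5)^2] = 2x - 10
  d/dx[(y - 5)^2] = 2·y'(y - 5)
  d/dx[-169] = 0

Collecting, the y'-free part is the partial derivative in x and the y' coefficient is the partial derivative in y:
  ∂F/∂x = 2x - 10
  ∂F/∂y = 2y - 10

so d/dx[F(x, y(x))] = ∂F/∂x + (∂F/∂y)·y' = 0. Rearranging,
  dy/dx = -(∂F/∂x)/(∂F/∂y) = -(2x - 10)/(2y - 10) = (5 - x)/(y - 5)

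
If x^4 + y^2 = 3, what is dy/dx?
Differentiate the relation implicitly: treat y = y(x) and apply the chain rule, so every y-derivative picks up a y' = dy/dx factor.

With everything moved to the left-hand side, differentiate term by term:
  d/dx[x^4] = 4x^3
  d/dx[y^2] = 2y·y'
  d/dx[-3] = 0

Separating the contributions that come from x directly and those that come through y:
  without y':      4x^3
  multiplying y':  2y

so (4x^3) + (2y)·y' = 0, and therefore
  dy/dx = -(4x^3)/(2y) = -2x^3/y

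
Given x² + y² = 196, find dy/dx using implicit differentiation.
Take d/dx of both sides. Since y is implicitly a function of x, the chain rule attaches a y' = dy/dx factor whenever we differentiate through y.

Set F(x, y) = (left side) − (right side), so the curve is F = 0. Differentiating each term of F:
  d/dx[x^2] = 2x
  d/dx[y^2] = 2y·y'
  d/dx[-196] = 0

Collecting, the y'-free part is the partial derivative in x and the y' coefficient is the partial derivative in y:
  ∂F/∂x = 2x
  ∂F/∂y = 2y

so d/dx[F(x, y(x))] = ∂F/∂x + (∂F/∂y)·y' = 0. Rearranging,
  dy/dx = -(∂F/∂x)/(∂F/∂y) = -(2x)/(2y) = -x/y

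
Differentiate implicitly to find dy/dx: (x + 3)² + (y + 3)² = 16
Differentiate both sides with respect to x, treating y as y(x). By the chain rule, any term containing y contributes a factor of y' = dy/dx when we differentiate it.

Move every term to one side and write the relation as F(x, y) = 0. Term by term,
  d/dx[(x + 3)^2] = 2x + 6
  d/dx[(y + 3)^2] = 2·y'(y + 3)
  d/dx[-16] = 0

The pieces without y' make up ∂F/∂x and the coefficient of y' is ∂F/∂y:
  ∂F/∂x = 2x + 6,
  ∂F/∂y = 2y + 6.

Since d/dx[F] = ∂F/∂x + (∂F/∂y)·y' = 0, solve for y':
  (∂F/∂y)·y' = -∂F/∂x
  dy/dx = -(∂F/∂x)/(∂F/∂y) = -(2x + 6)/(2y + 6) = (-x - 3)/(y + 3)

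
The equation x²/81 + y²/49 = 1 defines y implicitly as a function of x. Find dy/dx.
Differentiate the relation implicitly: treat y = y(x) and apply the chain rule, so every y-derivative picks up a y' = dy/dx factor.

With everything moved to the left-hand side, differentiate term by term:
  d/dx[x^2/81] = 2x/81
  d/dx[y^2/49] = 2y·y'/49
  d/dx[-1] = 0

Separating the contributions that come from x directly and those that come through y:
  without y':      2x/81
  multiplying y':  2y/49

so (2x/81) + (2y/49)·y' = 0, and therefore
  dy/dx = -(2x/81)/(2y/49) = -49x/(81y)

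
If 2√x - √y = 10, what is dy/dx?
Take d/dx of both sides. Since y is implicitly a function of x, the chain rule attaches a y' = dy/dx factor whenever we differentiate through y.

Set F(x, y) = (left side) − (right side), so the curve is F = 0. Differentiating each term of F:
  d/dx[2√(x)] = 1/√(x)
  d/dx[-√(y)] = -y'/(2√(y))
  d/dx[-10] = 0

Collecting, the y'-free part is the partial derivative in x and the y' coefficient is the partial derivative in y:
  ∂F/∂x = 1/√(x)
  ∂F/∂y = -1/(2√(y))

so d/dx[F(x, y(x))] = ∂F/∂x + (∂F/∂y)·y' = 0. Rearranging,
  dy/dx = -(∂F/∂x)/(∂F/∂y) = -(1/√(x))/(-1/(2√(y))) = 2√(y)/√(x)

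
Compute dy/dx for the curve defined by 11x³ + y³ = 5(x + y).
Take d/dx of both sides. Since y is implicitly a function of x, the chain rule attaches a y' = dy/dx factor whenever we differentiate through y.

Set F(x, y) = (left side) − (right side), so the curve is F = 0. Differentiating each term of F:
  d/dx[11x^3] = 33x^2
  d/dx[-5x] = -5
  d/dx[y^3] = 3y^2·y'
  d/dx[-5y] = -5·y'

Collecting, the y'-free part is the partial derivative in x and the y' coefficient is the partial derivative in y:
  ∂F/∂x = 33x^2 - 5
  ∂F/∂y = 3y^2 - 5

so d/dx[F(x, y(x))] = ∂F/∂x + (∂F/∂y)·y' = 0. Rearranging,
  dy/dx = -(∂F/∂x)/(∂F/∂y) = -(33x^2 - 5)/(3y^2 - 5) = (5 - 33x^2)/(3y^2 - 5)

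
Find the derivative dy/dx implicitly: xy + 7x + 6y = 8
Apply d/dx to both sides, remembering that y depends on x. Each occurrence of y therefore brings in a y' = dy/dx via the chain rule.

With F(x, y) equal to the left-hand side minus the right, differentiate F term by term:
  d/dx[xy] = x·y' + y
  d/dx[7x] = 7
  d/dx[6y] = 6·y'
  d/dx[-8] = 0
Adding these up, d/dx[F] = 0 becomes
  (y + 7) + (x + 6)·y' = 0,
so isolating y',
  dy/dx = -(y + 7)/(x + 6) = (-y - 7)/(x + 6)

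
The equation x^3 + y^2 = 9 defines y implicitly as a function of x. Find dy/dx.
Apply d/dx to both sides, remembering that y depends on x. Each occurrence of y therefore brings in a y' = dy/dx via the chain rule.

With F(x, y) equal to the left-hand side minus the right, differentiate F term by term:
  d/dx[x^3] = 3x^2
  d/dx[y^2] = 2y·y'
  d/dx[-9] = 0
Adding these up, d/dx[F] = 0 becomes
  (3x^2) + (2y)·y' = 0,
so isolating y',
  dy/dx = -(3x^2)/(2y) = -3x^2/(2y)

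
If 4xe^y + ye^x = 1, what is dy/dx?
Apply d/dx to both sides, remembering that y depends on x. Each occurrence of y therefore brings in a y' = dy/dx via the chain rule.

With F(x, y) equal to the left-hand side minus the right, differentiate F term by term:
  d/dx[4x·e^(y)] = 4x·y'·e^(y) + 4e^(y)
  d/dx[y·e^(x)] = y·e^(x) + y'·e^(x)
  d/dx[-1] = 0
Adding these up, d/dx[F] = 0 becomes
  (y·e^(x) + 4e^(y)) + (4x·e^(y) + e^(x))·y' = 0,
so isolating y',
  dy/dx = -(y·e^(x) + 4e^(y))/(4x·e^(y) + e^(x)) = (-y·e^(x) - 4e^(y))/(4x·e^(y) + e^(x))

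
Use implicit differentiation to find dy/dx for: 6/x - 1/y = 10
Differentiate the relation implicitly: treat y = y(x) and apply the chain rule, so every y-derivative picks up a y' = dy/dx factor.

With everything moved to the left-hand side, differentiate term by term:
  d/dx[-1/y] = y'/y^2
  d/dx[6/x] = -6/x^2
  d/dx[-10] = 0

Separating the contributions that come from x directly and those that come through y:
  without y':      -6/x^2
  multiplying y':  y^(-2)

so (-6/x^2) + (y^(-2))·y' = 0, and therefore
  dy/dx = -(-6/x^2)/(y^(-2)) = 6y^2/x^2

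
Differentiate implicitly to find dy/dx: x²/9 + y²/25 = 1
Differentiate both sides with respect to x, treating y as y(x). By the chain rule, any term containing y contributes a factor of y' = dy/dx when we differentiate it.

Move every term to one side and write the relation as F(x, y) = 0. Term by term,
  d/dx[x^2/9] = 2x/9
  d/dx[y^2/25] = 2y·y'/25
  d/dx[-1] = 0

The pieces without y' make up ∂F/∂x and the coefficient of y' is ∂F/∂y:
  ∂F/∂x = 2x/9,
  ∂F/∂y = 2y/25.

Since d/dx[F] = ∂F/∂x + (∂F/∂y)·y' = 0, solve for y':
  (∂F/∂y)·y' = -∂F/∂x
  dy/dx = -(∂F/∂x)/(∂F/∂y) = -(2x/9)/(2y/25) = -25x/(9y)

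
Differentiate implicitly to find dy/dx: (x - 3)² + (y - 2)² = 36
Differentiate both sides with respect to x, treating y as y(x). By the chain rule, any term containing y contributes a factor of y' = dy/dx when we differentiate it.

Move every term to one side and write the relation as F(x, y) = 0. Term by term,
  d/dx[(x - 3)^2] = 2x - 6
  d/dx[(y - 2)^2] = 2·y'(y - 2)
  d/dx[-36] = 0

The pieces without y' make up ∂F/∂x and the coefficient of y' is ∂F/∂y:
  ∂F/∂x = 2x - 6,
  ∂F/∂y = 2y - 4.

Since d/dx[F] = ∂F/∂x + (∂F/∂y)·y' = 0, solve for y':
  (∂F/∂y)·y' = -∂F/∂x
  dy/dx = -(∂F/∂x)/(∂F/∂y) = -(2x - 6)/(2y - 4) = (3 - x)/(y - 2)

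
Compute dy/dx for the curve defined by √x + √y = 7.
Take d/dx of both sides. Since y is implicitly a function of x, the chain rule attaches a y' = dy/dx factor whenever we differentiate through y.

Set F(x, y) = (left side) − (right side), so the curve is F = 0. Differentiating each term of F:
  d/dx[√(x)] = 1/(2√(x))
  d/dx[√(y)] = y'/(2√(y))
  d/dx[-7] = 0

Collecting, the y'-free part is the partial derivative in x and the y' coefficient is the partial derivative in y:
  ∂F/∂x = 1/(2√(x))
  ∂F/∂y = 1/(2√(y))

so d/dx[F(x, y(x))] = ∂F/∂x + (∂F/∂y)·y' = 0. Rearranging,
  dy/dx = -(∂F/∂x)/(∂F/∂y) = -(1/(2√(x)))/(1/(2√(y))) = -√(y)/√(x)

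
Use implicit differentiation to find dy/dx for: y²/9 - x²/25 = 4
Apply d/dx to both sides, remembering that y depends on x. Each occurrence of y therefore brings in a y' = dy/dx via the chain rule.

With F(x, y) equal to the left-hand side minus the right, differentiate F term by term:
  d/dx[-x^2/25] = -2x/25
  d/dx[y^2/9] = 2y·y'/9
  d/dx[-4] = 0
Adding these up, d/dx[F] = 0 becomes
  (-2x/25) + (2y/9)·y' = 0,
so isolating y',
  dy/dx = -(-2x/25)/(2y/9) = 9x/(25y)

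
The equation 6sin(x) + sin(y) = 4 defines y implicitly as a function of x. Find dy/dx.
Take d/dx of both sides. Since y is implicitly a function of x, the chain rule attaches a y' = dy/dx factor whenever we differentiate through y.

Set F(x, y) = (left side) − (right side), so the curve is F = 0. Differentiating each term of F:
  d/dx[6sin(x)] = 6cos(x)
  d/dx[sin(y)] = y'·cos(y)
  d/dx[-4] = 0

Collecting, the y'-free part is the partial derivative in x and the y' coefficient is the partial derivative in y:
  ∂F/∂x = 6cos(x)
  ∂F/∂y = cos(y)

so d/dx[F(x, y(x))] = ∂F/∂x + (∂F/∂y)·y' = 0. Rearranging,
  dy/dx = -(∂F/∂x)/(∂F/∂y) = -(6cos(x))/(cos(y)) = -6cos(x)/cos(y)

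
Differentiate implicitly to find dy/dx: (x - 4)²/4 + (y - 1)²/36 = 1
Differentiate both sides with respect to x, treating y as y(x). By the chain rule, any term containing y contributes a factor of y' = dy/dx when we differentiate it.

Move every term to one side and write the relation as F(x, y) = 0. Term by term,
  d/dx[(x - 4)^2/4] = x/2 - 2
  d/dx[(y - 1)^2/36] = y'(y - 1)/18
  d/dx[-1] = 0

The pieces without y' make up ∂F/∂x and the coefficient of y' is ∂F/∂y:
  ∂F/∂x = x/2 - 2,
  ∂F/∂y = y/18 - 1/18.

Since d/dx[F] = ∂F/∂x + (∂F/∂y)·y' = 0, solve for y':
  (∂F/∂y)·y' = -∂F/∂x
  dy/dx = -(∂F/∂x)/(∂F/∂y) = -(x/2 - 2)/(y/18 - 1/18)
        = -((x - 4)/2)/((y - 1)/18) = 9(4 - x)/(y - 1)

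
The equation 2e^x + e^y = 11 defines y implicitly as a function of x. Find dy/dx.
Apply d/dx to both sides, remembering that y depends on x. Each occurrence of y therefore brings in a y' = dy/dx via the chain rule.

With F(x, y) equal to the left-hand side minus the right, differentiate F term by term:
  d/dx[2e^(x)] = 2e^(x)
  d/dx[e^(y)] = y'·e^(y)
  d/dx[-11] = 0
Adding these up, d/dx[F] = 0 becomes
  (2e^(x)) + (e^(y))·y' = 0,
so isolating y',
  dy/dx = -(2e^(x))/(e^(y)) = -2e^(x - y)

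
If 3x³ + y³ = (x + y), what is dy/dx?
Differentiate both sides with respect to x, treating y as y(x). By the chain rule, any term containing y contributes a factor of y' = dy/dx when we differentiate it.

Move every term to one side and write the relation as F(x, y) = 0. Term by term,
  d/dx[3x^3] = 9x^2
  d/dx[-x] = -1
  d/dx[y^3] = 3y^2·y'
  d/dx[-y] = -y'

The pieces without y' make up ∂F/∂x and the coefficient of y' is ∂F/∂y:
  ∂F/∂x = 9x^2 - 1,
  ∂F/∂y = 3y^2 - 1.

Since d/dx[F] = ∂F/∂x + (∂F/∂y)·y' = 0, solve for y':
  (∂F/∂y)·y' = -∂F/∂x
  dy/dx = -(∂F/∂x)/(∂F/∂y) = -(9x^2 - 1)/(3y^2 - 1) = (1 - 9x^2)/(3y^2 - 1)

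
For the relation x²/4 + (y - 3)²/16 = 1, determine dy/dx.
Differentiate both sides with respect to x, treating y as y(x). By the chain rule, any term containing y contributes a factor of y' = dy/dx when we differentiate it.

Move every term to one side and write the relation as F(x, y) = 0. Term by term,
  d/dx[x^2/4] = x/2
  d/dx[(y - 3)^2/16] = y'(y - 3)/8
  d/dx[-1] = 0

The pieces without y' make up ∂F/∂x and the coefficient of y' is ∂F/∂y:
  ∂F/∂x = x/2,
  ∂F/∂y = y/8 - 3/8.

Since d/dx[F] = ∂F/∂x + (∂F/∂y)·y' = 0, solve for y':
  (∂F/∂y)·y' = -∂F/∂x
  dy/dx = -(∂F/∂x)/(∂F/∂y) = -(x/2)/(y/8 - 3/8)
        = -(x/2)/((y - 3)/8) = -4x/(y - 3)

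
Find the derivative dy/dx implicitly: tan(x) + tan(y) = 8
Take d/dx of both sides. Since y is implicitly a function of x, the chain rule attaches a y' = dy/dx factor whenever we differentiate through y.

Set F(x, y) = (left side) − (right side), so the curve is F = 0. Differentiating each term of F:
  d/dx[tan(x)] = tan(x)^2 + 1
  d/dx[tan(y)] = y'(tan(y)^2 + 1)
  d/dx[-8] = 0

Collecting, the y'-free part is the partial derivative in x and the y' coefficient is the partial derivative in y:
  ∂F/∂x = tan(x)^2 + 1
  ∂F/∂y = tan(y)^2 + 1

so d/dx[F(x, y(x))] = ∂F/∂x + (∂F/∂y)·y' = 0. Rearranging,
  dy/dx = -(∂F/∂x)/(∂F/∂y) = -(tan(x)^2 + 1)/(tan(y)^2 + 1) = -cos(y)^2/cos(x)^2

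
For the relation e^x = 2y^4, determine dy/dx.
Differentiate both sides with respect to x, treating y as y(x). By the chain rule, any term containing y contributes a factor of y' = dy/dx when we differentiate it.

Move every term to one side and write the relation as F(x, y) = 0. Term by term,
  d/dx[-2y^4] = -8y^3·y'
  d/dx[e^(x)] = e^(x)

The pieces without y' make up ∂F/∂x and the coefficient of y' is ∂F/∂y:
  ∂F/∂x = e^(x),
  ∂F/∂y = -8y^3.

Since d/dx[F] = ∂F/∂x + (∂F/∂y)·y' = 0, solve for y':
  (∂F/∂y)·y' = -∂F/∂x
  dy/dx = -(∂F/∂x)/(∂F/∂y) = -(e^(x))/(-8y^3) = e^(x)/(8y^3)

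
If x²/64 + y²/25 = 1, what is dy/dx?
Apply d/dx to both sides, remembering that y depends on x. Each occurrence of y therefore brings in a y' = dy/dx via the chain rule.

With F(x, y) equal to the left-hand side minus the right, differentiate F term by term:
  d/dx[x^2/64] = x/32
  d/dx[y^2/25] = 2y·y'/25
  d/dx[-1] = 0
Adding these up, d/dx[F] = 0 becomes
  (x/32) + (2y/25)·y' = 0,
so isolating y',
  dy/dx = -(x/32)/(2y/25) = -25x/(64y)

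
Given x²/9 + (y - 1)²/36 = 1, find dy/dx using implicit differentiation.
Apply d/dx to both sides, remembering that y depends on x. Each occurrence of y therefore brings in a y' = dy/dx via the chain rule.

With F(x, y) equal to the left-hand side minus the right, differentiate F term by term:
  d/dx[x^2/9] = 2x/9
  d/dx[(y - 1)^2/36] = y'(y - 1)/18
  d/dx[-1] = 0
Adding these up, d/dx[F] = 0 becomes
  (2x/9) + (y/18 - 1/18)·y' = 0,
so isolating y',
  dy/dx = -(2x/9)/(y/18 - 1/18)
        = -(2x/9)/((y - 1)/18) = -4x/(y - 1)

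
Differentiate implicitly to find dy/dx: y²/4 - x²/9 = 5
Apply d/dx to both sides, remembering that y depends on x. Each occurrence of y therefore brings in a y' = dy/dx via the chain rule.

With F(x, y) equal to the left-hand side minus the right, differentiate F term by term:
  d/dx[-x^2/9] = -2x/9
  d/dx[y^2/4] = y·y'/2
  d/dx[-5] = 0
Adding these up, d/dx[F] = 0 becomes
  (-2x/9) + (y/2)·y' = 0,
so isolating y',
  dy/dx = -(-2x/9)/(y/2) = 4x/(9y)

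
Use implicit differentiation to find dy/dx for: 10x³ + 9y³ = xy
Differentiate the relation implicitly: treat y = y(x) and apply the chain rule, so every y-derivative picks up a y' = dy/dx factor.

With everything moved to the left-hand side, differentiate term by term:
  d/dx[10x^3] = 30x^2
  d/dx[-xy] = -x·y' - y
  d/dx[9y^3] = 27y^2·y'

Separating the contributions that come from x directly and those that come through y:
  without y':      30x^2 - y
  multiplying y':  -x + 27y^2

so (30x^2 - y) + (-x + 27y^2)·y' = 0, and therefore
  dy/dx = -(30x^2 - y)/(-x + 27y^2) = (30x^2 - y)/(x - 27y^2)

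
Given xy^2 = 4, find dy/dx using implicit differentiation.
Differentiate the relation implicitly: treat y = y(x) and apply the chain rule, so every y-derivative picks up a y' = dy/dx factor.

With everything moved to the left-hand side, differentiate term by term:
  d/dx[xy^2] = 2xy·y' + y^2
  d/dx[-4] = 0

Separating the contributions that come from x directly and those that come through y:
  without y':      y^2
  multiplying y':  2xy

so (y^2) + (2xy)·y' = 0, and therefore
  dy/dx = -(y^2)/(2xy) = -y/(2x)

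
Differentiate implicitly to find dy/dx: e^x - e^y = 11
Apply d/dx to both sides, remembering that y depends on x. Each occurrence of y therefore brings in a y' = dy/dx via the chain rule.

With F(x, y) equal to the left-hand side minus the right, differentiate F term by term:
  d/dx[e^(x)] = e^(x)
  d/dx[-e^(y)] = -y'·e^(y)
  d/dx[-11] = 0
Adding these up, d/dx[F] = 0 becomes
  (e^(x)) + (-e^(y))·y' = 0,
so isolating y',
  dy/dx = -(e^(x))/(-e^(y)) = e^(x - y)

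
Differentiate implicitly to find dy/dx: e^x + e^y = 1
Take d/dx of both sides. Since y is implicitly a function of x, the chain rule attaches a y' = dy/dx factor whenever we differentiate through y.

Set F(x, y) = (left side) − (right side), so the curve is F = 0. Differentiating each term of F:
  d/dx[e^(x)] = e^(x)
  d/dx[e^(y)] = y'·e^(y)
  d/dx[-1] = 0

Collecting, the y'-free part is the partial derivative in x and the y' coefficient is the partial derivative in y:
  ∂F/∂x = e^(x)
  ∂F/∂y = e^(y)

so d/dx[F(x, y(x))] = ∂F/∂x + (∂F/∂y)·y' = 0. Rearranging,
  dy/dx = -(∂F/∂x)/(∂F/∂y) = -(e^(x))/(e^(y)) = -e^(x - y)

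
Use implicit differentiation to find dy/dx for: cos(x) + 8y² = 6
Apply d/dx to both sides, remembering that y depends on x. Each occurrence of y therefore brings in a y' = dy/dx via the chain rule.

With F(x, y) equal to the left-hand side minus the right, differentiate F term by term:
  d/dx[8y^2] = 16y·y'
  d/dx[cos(x)] = -sin(x)
  d/dx[-6] = 0
Adding these up, d/dx[F] = 0 becomes
  (-sin(x)) + (16y)·y' = 0,
so isolating y',
  dy/dx = -(-sin(x))/(16y) = sin(x)/(16y)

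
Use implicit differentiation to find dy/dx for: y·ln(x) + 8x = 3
Differentiate both sides with respect to x, treating y as y(x). By the chain rule, any term containing y contributes a factor of y' = dy/dx when we differentiate it.

Move every term to one side and write the relation as F(x, y) = 0. Term by term,
  d/dx[8x] = 8
  d/dx[y·ln(x)] = y'·ln(x) + y/x
  d/dx[-3] = 0

The pieces without y' make up ∂F/∂x and the coefficient of y' is ∂F/∂y:
  ∂F/∂x = 8 + y/x,
  ∂F/∂y = ln(x).

Since d/dx[F] = ∂F/∂x + (∂F/∂y)·y' = 0, solve for y':
  (∂F/∂y)·y' = -∂F/∂x
  dy/dx = -(∂F/∂x)/(∂F/∂y) = -(8 + y/x)/(ln(x))
        = -((8x + y)/x)/(ln(x)) = (-8x - y)/(x·ln(x))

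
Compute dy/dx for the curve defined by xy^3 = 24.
Differentiate the relation implicitly: treat y = y(x) and apply the chain rule, so every y-derivative picks up a y' = dy/dx factor.

With everything moved to the left-hand side, differentiate term by term:
  d/dx[xy^3] = 3xy^2·y' + y^3
  d/dx[-24] = 0

Separating the contributions that come from x directly and those that come through y:
  without y':      y^3
  multiplying y':  3xy^2

so (y^3) + (3xy^2)·y' = 0, and therefore
  dy/dx = -(y^3)/(3xy^2) = -y/(3x)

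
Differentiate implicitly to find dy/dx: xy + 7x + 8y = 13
Take d/dx of both sides. Since y is implicitly a function of x, the chain rule attaches a y' = dy/dx factor whenever we differentiate through y.

Set F(x, y) = (left side) − (right side), so the curve is F = 0. Differentiating each term of F:
  d/dx[xy] = x·y' + y
  d/dx[7x] = 7
  d/dx[8y] = 8·y'
  d/dx[-13] = 0

Collecting, the y'-free part is the partial derivative in x and the y' coefficient is the partial derivative in y:
  ∂F/∂x = y + 7
  ∂F/∂y = x + 8

so d/dx[F(x, y(x))] = ∂F/∂x + (∂F/∂y)·y' = 0. Rearranging,
  dy/dx = -(∂F/∂x)/(∂F/∂y) = -(y + 7)/(x + 8) = (-y - 7)/(x + 8)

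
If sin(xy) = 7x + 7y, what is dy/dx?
Differentiate the relation implicitly: treat y = y(x) and apply the chain rule, so every y-derivative picks up a y' = dy/dx factor.

With everything moved to the left-hand side, differentiate term by term:
  d/dx[-7x] = -7
  d/dx[-7y] = -7·y'
  d/dx[sin(xy)] = (x·y' + y)·cos(xy)

Separating the contributions that come from x directly and those that come through y:
  without y':      y·cos(xy) - 7
  multiplying y':  x·cos(xy) - 7

so (y·cos(xy) - 7) + (x·cos(xy) - 7)·y' = 0, and therefore
  dy/dx = -(y·cos(xy) - 7)/(x·cos(xy) - 7) = (-y·cos(xy) + 7)/(x·cos(xy) - 7)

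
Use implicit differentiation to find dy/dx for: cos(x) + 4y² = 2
Apply d/dx to both sides, remembering that y depends on x. Each occurrence of y therefore brings in a y' = dy/dx via the chain rule.

With F(x, y) equal to the left-hand side minus the right, differentiate F term by term:
  d/dx[4y^2] = 8y·y'
  d/dx[cos(x)] = -sin(x)
  d/dx[-2] = 0
Adding these up, d/dx[F] = 0 becomes
  (-sin(x)) + (8y)·y' = 0,
so isolating y',
  dy/dx = -(-sin(x))/(8y) = sin(x)/(8y)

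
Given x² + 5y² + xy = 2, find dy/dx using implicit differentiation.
Apply d/dx to both sides, remembering that y depends on x. Each occurrence of y therefore brings in a y' = dy/dx via the chain rule.

With F(x, y) equal to the left-hand side minus the right, differentiate F term by term:
  d/dx[x^2] = 2x
  d/dx[xy] = x·y' + y
  d/dx[5y^2] = 10y·y'
  d/dx[-2] = 0
Adding these up, d/dx[F] = 0 becomes
  (2x + y) + (x + 10y)·y' = 0,
so isolating y',
  dy/dx = -(2x + y)/(x + 10y) = (-2x - y)/(x + 10y)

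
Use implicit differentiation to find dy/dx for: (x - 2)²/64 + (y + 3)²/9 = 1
Differentiate both sides with respect to x, treating y as y(x). By the chain rule, any term containing y contributes a factor of y' = dy/dx when we differentiate it.

Move every term to one side and write the relation as F(x, y) = 0. Term by term,
  d/dx[(x - 2)^2/64] = x/32 - 1/16
  d/dx[(y + 3)^2/9] = 2·y'(y + 3)/9
  d/dx[-1] = 0

The pieces without y' make up ∂F/∂x and the coefficient of y' is ∂F/∂y:
  ∂F/∂x = x/32 - 1/16,
  ∂F/∂y = 2y/9 + 2/3.

Since d/dx[F] = ∂F/∂x + (∂F/∂y)·y' = 0, solve for y':
  (∂F/∂y)·y' = -∂F/∂x
  dy/dx = -(∂F/∂x)/(∂F/∂y) = -(x/32 - 1/16)/(2y/9 + 2/3)
        = -((x - 2)/32)/(2(y + 3)/9) = 9(2 - x)/(64(y + 3))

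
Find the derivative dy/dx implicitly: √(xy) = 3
Differentiate both sides with respect to x, treating y as y(x). By the chain rule, any term containing y contributes a factor of y' = dy/dx when we differentiate it.

Move every term to one side and write the relation as F(x, y) = 0. Term by term,
  d/dx[√(xy)] = √(xy)(x·y'/2 + y/2)/(xy)
  d/dx[-3] = 0

The pieces without y' make up ∂F/∂x and the coefficient of y' is ∂F/∂y:
  ∂F/∂x = √(xy)/(2x),
  ∂F/∂y = √(xy)/(2y).

Since d/dx[F] = ∂F/∂x + (∂F/∂y)·y' = 0, solve for y':
  (∂F/∂y)·y' = -∂F/∂x
  dy/dx = -(∂F/∂x)/(∂F/∂y) = -(√(xy)/(2x))/(√(xy)/(2y)) = -y/x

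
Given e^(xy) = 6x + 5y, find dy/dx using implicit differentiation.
Differentiate the relation implicitly: treat y = y(x) and apply the chain rule, so every y-derivative picks up a y' = dy/dx factor.

With everything moved to the left-hand side, differentiate term by term:
  d/dx[-6x] = -6
  d/dx[-5y] = -5·y'
  d/dx[e^(xy)] = (x·y' + y)·e^(xy)

Separating the contributions that come from x directly and those that come through y:
  without y':      y·e^(xy) - 6
  multiplying y':  x·e^(xy) - 5

so (y·e^(xy) - 6) + (x·e^(xy) - 5)·y' = 0, and therefore
  dy/dx = -(y·e^(xy) - 6)/(x·e^(xy) - 5) = (-y·e^(xy) + 6)/(x·e^(xy) - 5)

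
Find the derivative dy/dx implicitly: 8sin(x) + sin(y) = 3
Differentiate the relation implicitly: treat y = y(x) and apply the chain rule, so every y-derivative picks up a y' = dy/dx factor.

With everything moved to the left-hand side, differentiate term by term:
  d/dx[8sin(x)] = 8cos(x)
  d/dx[sin(y)] = y'·cos(y)
  d/dx[-3] = 0

Separating the contributions that come from x directly and those that come through y:
  without y':      8cos(x)
  multiplying y':  cos(y)

so (8cos(x)) + (cos(y))·y' = 0, and therefore
  dy/dx = -(8cos(x))/(cos(y)) = -8cos(x)/cos(y)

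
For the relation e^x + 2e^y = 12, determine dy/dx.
Apply d/dx to both sides, remembering that y depends on x. Each occurrence of y therefore brings in a y' = dy/dx via the chain rule.

With F(x, y) equal to the left-hand side minus the right, differentiate F term by term:
  d/dx[e^(x)] = e^(x)
  d/dx[2e^(y)] = 2·y'·e^(y)
  d/dx[-12] = 0
Adding these up, d/dx[F] = 0 becomes
  (e^(x)) + (2e^(y))·y' = 0,
so isolating y',
  dy/dx = -(e^(x))/(2e^(y)) = -e^(x - y)/2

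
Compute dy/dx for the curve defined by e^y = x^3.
Take d/dx of both sides. Since y is implicitly a function of x, the chain rule attaches a y' = dy/dx factor whenever we differentiate through y.

Set F(x, y) = (left side) − (right side), so the curve is F = 0. Differentiating each term of F:
  d/dx[-x^3] = -3x^2
  d/dx[e^(y)] = y'·e^(y)

Collecting, the y'-free part is the partial derivative in x and the y' coefficient is the partial derivative in y:
  ∂F/∂x = -3x^2
  ∂F/∂y = e^(y)

so d/dx[F(x, y(x))] = ∂F/∂x + (∂F/∂y)·y' = 0. Rearranging,
  dy/dx = -(∂F/∂x)/(∂F/∂y) = -(-3x^2)/(e^(y)) = 3x^2e^(-y)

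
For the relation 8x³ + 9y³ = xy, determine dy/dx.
Apply d/dx to both sides, remembering that y depends on x. Each occurrence of y therefore brings in a y' = dy/dx via the chain rule.

With F(x, y) equal to the left-hand side minus the right, differentiate F term by term:
  d/dx[8x^3] = 24x^2
  d/dx[-xy] = -x·y' - y
  d/dx[9y^3] = 27y^2·y'
Adding these up, d/dx[F] = 0 becomes
  (24x^2 - y) + (-x + 27y^2)·y' = 0,
so isolating y',
  dy/dx = -(24x^2 - y)/(-x + 27y^2) = (24x^2 - y)/(x - 27y^2)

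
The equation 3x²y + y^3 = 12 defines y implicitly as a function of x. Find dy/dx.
Apply d/dx to both sides, remembering that y depends on x. Each occurrence of y therefore brings in a y' = dy/dx via the chain rule.

With F(x, y) equal to the left-hand side minus the right, differentiate F term by term:
  d/dx[3x^2y] = 3x^2·y' + 6xy
  d/dx[y^3] = 3y^2·y'
  d/dx[-12] = 0
Adding these up, d/dx[F] = 0 becomes
  (6xy) + (3x^2 + 3y^2)·y' = 0,
so isolating y',
  dy/dx = -(6xy)/(3x^2 + 3y^2) = -2xy/(x^2 + y^2)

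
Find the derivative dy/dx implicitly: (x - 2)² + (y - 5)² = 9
Differentiate the relation implicitly: treat y = y(x) and apply the chain rule, so every y-derivative picks up a y' = dy/dx factor.

With everything moved to the left-hand side, differentiate term by term:
  d/dx[(x - 2)^2] = 2x - 4
  d/dx[(y - 5)^2] = 2·y'(y - 5)
  d/dx[-9] = 0

Separating the contributions that come from x directly and those that come through y:
  without y':      2x - 4
  multiplying y':  2y - 10

so (2x - 4) + (2y - 10)·y' = 0, and therefore
  dy/dx = -(2x - 4)/(2y - 10) = (2 - x)/(y - 5)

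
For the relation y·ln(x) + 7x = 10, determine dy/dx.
Differentiate both sides with respect to x, treating y as y(x). By the chain rule, any term containing y contributes a factor of y' = dy/dx when we differentiate it.

Move every term to one side and write the relation as F(x, y) = 0. Term by term,
  d/dx[7x] = 7
  d/dx[y·ln(x)] = y'·ln(x) + y/x
  d/dx[-10] = 0

The pieces without y' make up ∂F/∂x and the coefficient of y' is ∂F/∂y:
  ∂F/∂x = 7 + y/x,
  ∂F/∂y = ln(x).

Since d/dx[F] = ∂F/∂x + (∂F/∂y)·y' = 0, solve for y':
  (∂F/∂y)·y' = -∂F/∂x
  dy/dx = -(∂F/∂x)/(∂F/∂y) = -(7 + y/x)/(ln(x))
        = -((7x + y)/x)/(ln(x)) = (-7x - y)/(x·ln(x))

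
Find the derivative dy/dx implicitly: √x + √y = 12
Differentiate both sides with respect to x, treating y as y(x). By the chain rule, any term containing y contributes a factor of y' = dy/dx when we differentiate it.

Move every term to one side and write the relation as F(x, y) = 0. Term by term,
  d/dx[√(x)] = 1/(2√(x))
  d/dx[√(y)] = y'/(2√(y))
  d/dx[-12] = 0

The pieces without y' make up ∂F/∂x and the coefficient of y' is ∂F/∂y:
  ∂F/∂x = 1/(2√(x)),
  ∂F/∂y = 1/(2√(y)).

Since d/dx[F] = ∂F/∂x + (∂F/∂y)·y' = 0, solve for y':
  (∂F/∂y)·y' = -∂F/∂x
  dy/dx = -(∂F/∂x)/(∂F/∂y) = -(1/(2√(x)))/(1/(2√(y))) = -√(y)/√(x)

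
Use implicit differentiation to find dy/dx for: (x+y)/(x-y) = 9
Take d/dx of both sides. Since y is implicitly a function of x, the chain rule attaches a y' = dy/dx factor whenever we differentiate through y.

Set F(x, y) = (left side) − (right side), so the curve is F = 0. Differentiating each term of F:
  d/dx[(x + y)/(x - y)] = (y' + 1)/(x - y) + (x + y)(y' - 1)/(x - y)^2
  d/dx[-9] = 0

Collecting, the y'-free part is the partial derivative in x and the y' coefficient is the partial derivative in y:
  ∂F/∂x = 1/(x - y) - (x + y)/(x - y)^2
  ∂F/∂y = 1/(x - y) + (x + y)/(x - y)^2

so d/dx[F(x, y(x))] = ∂F/∂x + (∂F/∂y)·y' = 0. Rearranging,
  dy/dx = -(∂F/∂x)/(∂F/∂y) = -(1/(x - y) - (x + y)/(x - y)^2)/(1/(x - y) + (x + y)/(x - y)^2)
        = -(-2y/(x - y)^2)/(2x/(x - y)^2) = y/x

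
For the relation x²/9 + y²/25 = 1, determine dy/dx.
Differentiate the relation implicitly: treat y = y(x) and apply the chain rule, so every y-derivative picks up a y' = dy/dx factor.

With everything moved to the left-hand side, differentiate term by term:
  d/dx[x^2/9] = 2x/9
  d/dx[y^2/25] = 2y·y'/25
  d/dx[-1] = 0

Separating the contributions that come from x directly and those that come through y:
  without y':      2x/9
  multiplying y':  2y/25

so (2x/9) + (2y/25)·y' = 0, and therefore
  dy/dx = -(2x/9)/(2y/25) = -25x/(9y)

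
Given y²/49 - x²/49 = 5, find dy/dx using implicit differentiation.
Apply d/dx to both sides, remembering that y depends on x. Each occurrence of y therefore brings in a y' = dy/dx via the chain rule.

With F(x, y) equal to the left-hand side minus the right, differentiate F term by term:
  d/dx[-x^2/49] = -2x/49
  d/dx[y^2/49] = 2y·y'/49
  d/dx[-5] = 0
Adding these up, d/dx[F] = 0 becomes
  (-2x/49) + (2y/49)·y' = 0,
so isolating y',
  dy/dx = -(-2x/49)/(2y/49) = x/y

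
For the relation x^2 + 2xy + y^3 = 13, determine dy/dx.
Take d/dx of both sides. Since y is implicitly a function of x, the chain rule attaches a y' = dy/dx factor whenever we differentiate through y.

Set F(x, y) = (left side) − (right side), so the curve is F = 0. Differentiating each term of F:
  d/dx[x^2] = 2x
  d/dx[2xy] = 2x·y' + 2y
  d/dx[y^3] = 3y^2·y'
  d/dx[-13] = 0

Collecting, the y'-free part is the partial derivative in x and the y' coefficient is the partial derivative in y:
  ∂F/∂x = 2x + 2y
  ∂F/∂y = 2x + 3y^2

so d/dx[F(x, y(x))] = ∂F/∂x + (∂F/∂y)·y' = 0. Rearranging,
  dy/dx = -(∂F/∂x)/(∂F/∂y) = -(2x + 2y)/(2x + 3y^2) = 2(-x - y)/(2x + 3y^2)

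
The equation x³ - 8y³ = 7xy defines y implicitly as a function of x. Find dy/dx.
Differentiate the relation implicitly: treat y = y(x) and apply the chain rule, so every y-derivative picks up a y' = dy/dx factor.

With everything moved to the left-hand side, differentiate term by term:
  d/dx[x^3] = 3x^2
  d/dx[-7xy] = -7x·y' - 7y
  d/dx[-8y^3] = -24y^2·y'

Separating the contributions that come from x directly and those that come through y:
  without y':      3x^2 - 7y
  multiplying y':  -7x - 24y^2

so (3x^2 - 7y) + (-7x - 24y^2)·y' = 0, and therefore
  dy/dx = -(3x^2 - 7y)/(-7x - 24y^2) = (3x^2 - 7y)/(7x + 24y^2)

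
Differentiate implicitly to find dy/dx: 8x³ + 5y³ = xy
Differentiate the relation implicitly: treat y = y(x) and apply the chain rule, so every y-derivative picks up a y' = dy/dx factor.

With everything moved to the left-hand side, differentiate term by term:
  d/dx[8x^3] = 24x^2
  d/dx[-xy] = -x·y' - y
  d/dx[5y^3] = 15y^2·y'

Separating the contributions that come from x directly and those that come through y:
  without y':      24x^2 - y
  multiplying y':  -x + 15y^2

so (24x^2 - y) + (-x + 15y^2)·y' = 0, and therefore
  dy/dx = -(24x^2 - y)/(-x + 15y^2) = (24x^2 - y)/(x - 15y^2)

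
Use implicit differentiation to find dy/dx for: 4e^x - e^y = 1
Differentiate both sides with respect to x, treating y as y(x). By the chain rule, any term containing y contributes a factor of y' = dy/dx when we differentiate it.

Move every term to one side and write the relation as F(x, y) = 0. Term by term,
  d/dx[4e^(x)] = 4e^(x)
  d/dx[-e^(y)] = -y'·e^(y)
  d/dx[-1] = 0

The pieces without y' make up ∂F/∂x and the coefficient of y' is ∂F/∂y:
  ∂F/∂x = 4e^(x),
  ∂F/∂y = -e^(y).

Since d/dx[F] = ∂F/∂x + (∂F/∂y)·y' = 0, solve for y':
  (∂F/∂y)·y' = -∂F/∂x
  dy/dx = -(∂F/∂x)/(∂F/∂y) = -(4e^(x))/(-e^(y)) = 4e^(x - y)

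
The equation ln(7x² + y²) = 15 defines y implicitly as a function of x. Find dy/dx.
Apply d/dx to both sides, remembering that y depends on x. Each occurrence of y therefore brings in a y' = dy/dx via the chain rule.

With F(x, y) equal to the left-hand side minus the right, differentiate F term by term:
  d/dx[ln(7x^2 + y^2)] = (14x + 2y·y')/(7x^2 + y^2)
  d/dx[-15] = 0
Adding these up, d/dx[F] = 0 becomes
  (14x/(7x^2 + y^2)) + (2y/(7x^2 + y^2))·y' = 0,
so isolating y',
  dy/dx = -(14x/(7x^2 + y^2))/(2y/(7x^2 + y^2)) = -7x/y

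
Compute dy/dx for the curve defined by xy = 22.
Differentiate the relation implicitly: treat y = y(x) and apply the chain rule, so every y-derivative picks up a y' = dy/dx factor.

With everything moved to the left-hand side, differentiate term by term:
  d/dx[xy] = x·y' + y
  d/dx[-22] = 0

Separating the contributions that come from x directly and those that come through y:
  without y':      y
  multiplying y':  x

so (y) + (x)·y' = 0, and therefore
  dy/dx = -(y)/(x) = -y/x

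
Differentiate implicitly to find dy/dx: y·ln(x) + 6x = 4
Differentiate both sides with respect to x, treating y as y(x). By the chain rule, any term containing y contributes a factor of y' = dy/dx when we differentiate it.

Move every term to one side and write the relation as F(x, y) = 0. Term by term,
  d/dx[6x] = 6
  d/dx[y·ln(x)] = y'·ln(x) + y/x
  d/dx[-4] = 0

The pieces without y' make up ∂F/∂x and the coefficient of y' is ∂F/∂y:
  ∂F/∂x = 6 + y/x,
  ∂F/∂y = ln(x).

Since d/dx[F] = ∂F/∂x + (∂F/∂y)·y' = 0, solve for y':
  (∂F/∂y)·y' = -∂F/∂x
  dy/dx = -(∂F/∂x)/(∂F/∂y) = -(6 + y/x)/(ln(x))
        = -((6x + y)/x)/(ln(x)) = (-6x - y)/(x·ln(x))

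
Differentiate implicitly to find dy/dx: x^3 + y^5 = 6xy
Differentiate the relation implicitly: treat y = y(x) and apply the chain rule, so every y-derivative picks up a y' = dy/dx factor.

With everything moved to the left-hand side, differentiate term by term:
  d/dx[x^3] = 3x^2
  d/dx[-6xy] = -6x·y' - 6y
  d/dx[y^5] = 5y^4·y'

Separating the contributions that come from x directly and those that come through y:
  without y':      3x^2 - 6y
  multiplying y':  -6x + 5y^4

so (3x^2 - 6y) + (-6x + 5y^4)·y' = 0, and therefore
  dy/dx = -(3x^2 - 6y)/(-6x + 5y^4) = 3(x^2 - 2y)/(6x - 5y^4)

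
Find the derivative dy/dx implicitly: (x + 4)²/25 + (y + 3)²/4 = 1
Differentiate the relation implicitly: treat y = y(x) and apply the chain rule, so every y-derivative picks up a y' = dy/dx factor.

With everything moved to the left-hand side, differentiate term by term:
  d/dx[(x + 4)^2/25] = 2x/25 + 8/25
  d/dx[(y + 3)^2/4] = y'(y + 3)/2
  d/dx[-1] = 0

Separating the contributions that come from x directly and those that come through y:
  without y':      2x/25 + 8/25
  multiplying y':  y/2 + 3/2

so (2x/25 + 8/25) + (y/2 + 3/2)·y' = 0, and therefore
  dy/dx = -(2x/25 + 8/25)/(y/2 + 3/2)
        = -(2(x + 4)/25)/((y + 3)/2) = 4(-x - 4)/(25(y + 3))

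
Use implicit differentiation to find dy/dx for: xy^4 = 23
Differentiate both sides with respect to x, treating y as y(x). By the chain rule, any term containing y contributes a factor of y' = dy/dx when we differentiate it.

Move every term to one side and write the relation as F(x, y) = 0. Term by term,
  d/dx[xy^4] = 4xy^3·y' + y^4
  d/dx[-23] = 0

The pieces without y' make up ∂F/∂x and the coefficient of y' is ∂F/∂y:
  ∂F/∂x = y^4,
  ∂F/∂y = 4xy^3.

Since d/dx[F] = ∂F/∂x + (∂F/∂y)·y' = 0, solve for y':
  (∂F/∂y)·y' = -∂F/∂x
  dy/dx = -(∂F/∂x)/(∂F/∂y) = -(y^4)/(4xy^3) = -y/(4x)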